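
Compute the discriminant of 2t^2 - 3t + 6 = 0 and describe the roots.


D = b^2 - 4ac = (-3)^2 - 4(2)(6) = 9 - 48 = -39
Since D < 0: two complex conjugate roots (no real roots)


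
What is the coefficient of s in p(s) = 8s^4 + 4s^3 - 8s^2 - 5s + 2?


Read off the coefficient of s: -5


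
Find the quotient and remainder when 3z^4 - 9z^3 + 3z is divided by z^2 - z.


(3z^4 - 9z^3 + 3z) / (z^2 - z)
Step 1: 3z^2 * (z^2 - z) = 3z^4 - 3z^3; subtract.
Step 2: -6z * (z^2 - z) = -6z^3 + 6z^2; subtract.
Step 3: -6 * (z^2 - z) = -6z^2 + 6z; subtract.
Quotient: 3z^2 - 6z - 6, Remainder: -3z


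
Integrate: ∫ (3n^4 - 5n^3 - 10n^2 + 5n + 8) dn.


Reverse power rule on each term:
  ∫ 3n^4 dn = (3/5)n^5
  ∫ -5n^3 dn = -(5/4)n^4
  ∫ -10n^2 dn = -(10/3)n^3
  ∫ 5n dn = (5/2)n^2
  ∫ 8 dn = 8n
F(n) = (3/5)n^5 - (5/4)n^4 - (10/3)n^3 + (5/2)n^2 + 8n + C


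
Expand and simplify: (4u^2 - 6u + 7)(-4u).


Distribute each term of the first polynomial:
  (4u^2)(-4u) = -16u^3
  (-6u)(-4u) = 24u^2
  (7)(-4u) = -28u
Sum: -16u^3 + 24u^2 - 28u


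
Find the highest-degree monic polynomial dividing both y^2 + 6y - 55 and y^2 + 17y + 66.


Factor each:
  y^2 + 6y - 55 = (y + 11)(y - 5)
  y^2 + 17y + 66 = (y + 11)(y + 6)
Common monic factor: y + 11


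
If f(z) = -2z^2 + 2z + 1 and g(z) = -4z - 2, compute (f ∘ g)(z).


Substitute g(z) into f:
f(g(z)) = -2*(-4z - 2)^2 + 2*(-4z - 2) + 1
(-4z - 2)^2 = 16z^2 + 16z + 4
Expand and combine: -32z^2 - 40z - 11


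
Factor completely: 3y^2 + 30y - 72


Roots satisfy r1 + r2 = -b/a = -10 and r1*r2 = c/a = -24.
So r1 = -12, r2 = 2.
3y^2 + 30y - 72 = 3(y - r1)(y - r2) = 3(y + 12)(y - 2)


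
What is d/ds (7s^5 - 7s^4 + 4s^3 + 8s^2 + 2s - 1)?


Apply the power rule term by term:
  d/ds(7s^5) = 35s^4
  d/ds(-7s^4) = -28s^3
  d/ds(4s^3) = 12s^2
  d/ds(8s^2) = 16s
  d/ds(2s) = 2
  d/ds(-1) = 0
p'(s) = 35s^4 - 28s^3 + 12s^2 + 16s + 2


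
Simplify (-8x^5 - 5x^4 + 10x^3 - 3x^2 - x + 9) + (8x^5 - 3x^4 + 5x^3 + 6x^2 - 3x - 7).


Align terms by degree and add:
  -8x^5 - 5x^4 + 10x^3 - 3x^2 - x + 9
+ 8x^5 - 3x^4 + 5x^3 + 6x^2 - 3x - 7
= -8x^4 + 15x^3 + 3x^2 - 4x + 2


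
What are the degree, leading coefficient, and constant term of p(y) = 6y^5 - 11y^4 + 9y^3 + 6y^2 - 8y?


Highest power of y is 5, with coefficient 6. Constant term is 0.
Degree = 5, leading coefficient = 6, constant term = 0


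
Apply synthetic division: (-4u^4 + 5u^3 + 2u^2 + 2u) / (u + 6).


Synthetic division with c = -6. Coefficients: -4, 5, 2, 2, 0
Bring down -4.
  -4 * -6 = 24; 24 + 5 = 29
  29 * -6 = -174; -174 + 2 = -172
  -172 * -6 = 1032; 1032 + 2 = 1034
  1034 * -6 = -6204; -6204 + 0 = -6204
Quotient: -4u^3 + 29u^2 - 172u + 1034, Remainder: -6204


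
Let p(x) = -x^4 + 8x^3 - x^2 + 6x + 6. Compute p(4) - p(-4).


p(4) = 270
p(-4) = -802
p(4) - p(-4) = 270 + 802 = 1072


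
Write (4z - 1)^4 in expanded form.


Expand (4z - 1)^4 by repeated multiplication:
  (4z - 1)^2 = 16z^2 - 8z + 1
  (4z - 1)^3 = 64z^3 - 48z^2 + 12z - 1
= 256z^4 - 256z^3 + 96z^2 - 16z + 1


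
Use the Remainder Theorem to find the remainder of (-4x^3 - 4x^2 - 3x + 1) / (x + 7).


By the Remainder Theorem, the remainder equals p(-7):
  -4*(-7)^3 = 1372
  -4*(-7)^2 = -196
  -3*(-7)^1 = 21
  constant: 1
Sum: 1372 - 196 + 21 + 1 = 1198


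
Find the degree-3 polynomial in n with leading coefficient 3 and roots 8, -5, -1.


p(n) = 3(n - 8)(n + 5)(n + 1)
Expand: 3n^3 - 6n^2 - 129n - 120


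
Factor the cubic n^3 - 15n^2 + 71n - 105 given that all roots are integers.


Try integer roots (divisors of -105). n=7: p(7)=0.
Divide out (n - 7): quotient is n^2 - 8n + 15.
Factor the quadratic: (n - 3)(n - 5)
Result: (n - 7)(n - 3)(n - 5)


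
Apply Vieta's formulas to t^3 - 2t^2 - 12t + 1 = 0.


Monic cubic t^3+bt^2+ct+d=0: sum=-b, pairwise sum=c, product=-d.
b=-2, c=-12, d=1
r1+r2+r3 = 2
r1r2+r1r3+r2r3 = -12
r1r2r3 = -1


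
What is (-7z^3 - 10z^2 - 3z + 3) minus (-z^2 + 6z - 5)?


Distribute the minus sign:
  (-7z^3 - 10z^2 - 3z + 3)
- (-z^2 + 6z - 5)
Negate second polynomial: z^2 - 6z + 5
Add: -7z^3 - 9z^2 - 9z + 8


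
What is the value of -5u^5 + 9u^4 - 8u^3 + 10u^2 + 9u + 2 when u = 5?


Using direct substitution:
  -5 * (5)^5 = -15625
  9 * (5)^4 = 5625
  -8 * (5)^3 = -1000
  10 * (5)^2 = 250
  9 * (5)^1 = 45
  constant: 2
Sum = -15625 + 5625 - 1000 + 250 + 45 + 2 = -10703


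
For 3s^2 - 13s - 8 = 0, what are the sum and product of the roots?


For as^2+bs+c=0: sum = -b/a, product = c/a.
a=3, b=-13, c=-8
Sum = -(-13)/3 = 13/3
Product = (-8)/3 = -8/3


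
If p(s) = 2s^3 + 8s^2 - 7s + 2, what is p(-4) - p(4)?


p(-4) = 30
p(4) = 230
p(-4) - p(4) = 30 - 230 = -200


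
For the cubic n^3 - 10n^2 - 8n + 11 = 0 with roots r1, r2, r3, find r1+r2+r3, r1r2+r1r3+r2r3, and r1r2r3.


Monic cubic n^3+bn^2+cn+d=0: sum=-b, pairwise sum=c, product=-d.
b=-10, c=-8, d=11
r1+r2+r3 = 10
r1r2+r1r3+r2r3 = -8
r1r2r3 = -11


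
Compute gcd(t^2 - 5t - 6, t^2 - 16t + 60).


Factor each:
  t^2 - 5t - 6 = (t - 6)(t + 1)
  t^2 - 16t + 60 = (t - 6)(t - 10)
Common monic factor: t - 6


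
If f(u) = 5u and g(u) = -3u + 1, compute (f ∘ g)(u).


Substitute g(u) into f:
f(g(u)) = 5*(-3u + 1)
Expand and combine: -15u + 5


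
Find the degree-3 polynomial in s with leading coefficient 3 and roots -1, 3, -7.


p(s) = 3(s + 1)(s - 3)(s + 7)
Expand: 3s^3 + 15s^2 - 51s - 63


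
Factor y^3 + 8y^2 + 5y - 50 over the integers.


Try integer roots (divisors of -50). y=-5: p(-5)=0.
Divide out (y + 5): quotient is y^2 + 3y - 10.
Factor the quadratic: (y + 5)(y - 2)
Result: (y + 5)(y + 5)(y - 2)


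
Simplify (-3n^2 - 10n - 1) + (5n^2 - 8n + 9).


Align terms by degree and add:
  -3n^2 - 10n - 1
+ 5n^2 - 8n + 9
= 2n^2 - 18n + 8


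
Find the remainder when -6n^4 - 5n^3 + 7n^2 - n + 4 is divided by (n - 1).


By the Remainder Theorem, the remainder equals p(1):
  -6*(1)^4 = -6
  -5*(1)^3 = -5
  7*(1)^2 = 7
  -1*(1)^1 = -1
  constant: 4
Sum: -6 - 5 + 7 - 1 + 4 = -1


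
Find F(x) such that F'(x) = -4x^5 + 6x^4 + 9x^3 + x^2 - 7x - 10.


Reverse power rule on each term:
  ∫ -4x^5 dx = -(2/3)x^6
  ∫ 6x^4 dx = (6/5)x^5
  ∫ 9x^3 dx = (9/4)x^4
  ∫ x^2 dx = (1/3)x^3
  ∫ -7x dx = -(7/2)x^2
  ∫ -10 dx = -10x
F(x) = -(2/3)x^6 + (6/5)x^5 + (9/4)x^4 + (1/3)x^3 - (7/2)x^2 - 10x + C


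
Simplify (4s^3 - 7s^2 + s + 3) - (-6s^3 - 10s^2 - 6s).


Distribute the minus sign:
  (4s^3 - 7s^2 + s + 3)
- (-6s^3 - 10s^2 - 6s)
Negate second polynomial: 6s^3 + 10s^2 + 6s
Add: 10s^3 + 3s^2 + 7s + 3


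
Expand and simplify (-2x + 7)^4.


Expand (-2x + 7)^4 by repeated multiplication:
  (-2x + 7)^2 = 4x^2 - 28x + 49
  (-2x + 7)^3 = -8x^3 + 84x^2 - 294x + 343
= 16x^4 - 224x^3 + 1176x^2 - 2744x + 2401


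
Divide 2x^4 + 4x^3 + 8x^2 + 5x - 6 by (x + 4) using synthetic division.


Synthetic division with c = -4. Coefficients: 2, 4, 8, 5, -6
Bring down 2.
  2 * -4 = -8; -8 + 4 = -4
  -4 * -4 = 16; 16 + 8 = 24
  24 * -4 = -96; -96 + 5 = -91
  -91 * -4 = 364; 364 - 6 = 358
Quotient: 2x^3 - 4x^2 + 24x - 91, Remainder: 358


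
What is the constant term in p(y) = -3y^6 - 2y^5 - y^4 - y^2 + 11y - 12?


Read off the constant term: -12


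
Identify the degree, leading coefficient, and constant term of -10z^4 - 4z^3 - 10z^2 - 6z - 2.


Highest power of z is 4, with coefficient -10. Constant term is -2.
Degree = 4, leading coefficient = -10, constant term = -2


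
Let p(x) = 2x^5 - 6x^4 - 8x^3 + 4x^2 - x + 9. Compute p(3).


Using direct substitution:
  2 * (3)^5 = 486
  -6 * (3)^4 = -486
  -8 * (3)^3 = -216
  4 * (3)^2 = 36
  -1 * (3)^1 = -3
  constant: 9
Sum = 486 - 486 - 216 + 36 - 3 + 9 = -174


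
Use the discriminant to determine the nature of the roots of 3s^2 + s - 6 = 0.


D = b^2 - 4ac = (1)^2 - 4(3)(-6) = 1 + 72 = 73
Since D > 0: two distinct irrational roots


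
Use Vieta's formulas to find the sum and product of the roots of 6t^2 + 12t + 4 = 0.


For at^2+bt+c=0: sum = -b/a, product = c/a.
a=6, b=12, c=4
Sum = -(12)/6 = -2
Product = (4)/6 = 2/3


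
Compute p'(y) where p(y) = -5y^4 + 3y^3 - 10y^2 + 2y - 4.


Apply the power rule term by term:
  d/dy(-5y^4) = -20y^3
  d/dy(3y^3) = 9y^2
  d/dy(-10y^2) = -20y
  d/dy(2y) = 2
  d/dy(-4) = 0
p'(y) = -20y^3 + 9y^2 - 20y + 2


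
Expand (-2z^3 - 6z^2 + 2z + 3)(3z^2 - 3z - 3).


Distribute each term of the first polynomial:
  (-2z^3)(3z^2 - 3z - 3) = -6z^5 + 6z^4 + 6z^3
  (-6z^2)(3z^2 - 3z - 3) = -18z^4 + 18z^3 + 18z^2
  (2z)(3z^2 - 3z - 3) = 6z^3 - 6z^2 - 6z
  (3)(3z^2 - 3z - 3) = 9z^2 - 9z - 9
Sum: -6z^5 - 12z^4 + 30z^3 + 21z^2 - 15z - 9


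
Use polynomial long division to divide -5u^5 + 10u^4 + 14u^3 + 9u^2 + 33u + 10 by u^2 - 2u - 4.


(-5u^5 + 10u^4 + 14u^3 + 9u^2 + 33u + 10) / (u^2 - 2u - 4)
Step 1: -5u^3 * (u^2 - 2u - 4) = -5u^5 + 10u^4 + 20u^3; subtract.
Step 2: 0 * (u^2 - 2u - 4) = 0; subtract.
Step 3: -6u * (u^2 - 2u - 4) = -6u^3 + 12u^2 + 24u; subtract.
Step 4: -3 * (u^2 - 2u - 4) = -3u^2 + 6u + 12; subtract.
Quotient: -5u^3 - 6u - 3, Remainder: 3u - 2


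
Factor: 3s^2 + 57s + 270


Roots satisfy r1 + r2 = -b/a = -19 and r1*r2 = c/a = 90.
So r1 = -9, r2 = -10.
3s^2 + 57s + 270 = 3(s - r1)(s - r2) = 3(s + 9)(s + 10)


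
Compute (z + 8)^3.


Expand (z + 8)^3 by repeated multiplication:
  (z + 8)^2 = z^2 + 16z + 64
= z^3 + 24z^2 + 192z + 512


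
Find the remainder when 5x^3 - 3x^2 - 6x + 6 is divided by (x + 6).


By the Remainder Theorem, the remainder equals p(-6):
  5*(-6)^3 = -1080
  -3*(-6)^2 = -108
  -6*(-6)^1 = 36
  constant: 6
Sum: -1080 - 108 + 36 + 6 = -1146


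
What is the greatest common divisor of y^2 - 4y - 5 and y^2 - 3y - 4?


Factor each:
  y^2 - 4y - 5 = (y + 1)(y - 5)
  y^2 - 3y - 4 = (y + 1)(y - 4)
Common monic factor: y + 1


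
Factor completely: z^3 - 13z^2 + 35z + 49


Try integer roots (divisors of 49). z=7: p(7)=0.
Divide out (z - 7): quotient is z^2 - 6z - 7.
Factor the quadratic: (z - 7)(z + 1)
Result: (z - 7)(z - 7)(z + 1)


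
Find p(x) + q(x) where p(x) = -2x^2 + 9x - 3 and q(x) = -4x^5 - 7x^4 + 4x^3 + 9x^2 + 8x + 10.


Align terms by degree and add:
  -2x^2 + 9x - 3
  -4x^5 - 7x^4 + 4x^3 + 9x^2 + 8x + 10
= -4x^5 - 7x^4 + 4x^3 + 7x^2 + 17x + 7


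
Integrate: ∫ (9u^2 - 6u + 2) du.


Reverse power rule on each term:
  ∫ 9u^2 du = 3u^3
  ∫ -6u du = -3u^2
  ∫ 2 du = 2u
F(u) = 3u^3 - 3u^2 + 2u + C


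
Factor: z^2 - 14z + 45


Roots satisfy r1 + r2 = -b/a = 14 and r1*r2 = c/a = 45.
So r1 = 5, r2 = 9.
z^2 - 14z + 45 = (z - r1)(z - r2) = (z - 5)(z - 9)


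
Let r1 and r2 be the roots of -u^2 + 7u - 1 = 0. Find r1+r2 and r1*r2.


For au^2+bu+c=0: sum = -b/a, product = c/a.
a=-1, b=7, c=-1
Sum = -(7)/-1 = 7
Product = (-1)/-1 = 1


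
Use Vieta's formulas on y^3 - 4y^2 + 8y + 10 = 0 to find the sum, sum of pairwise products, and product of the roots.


Monic cubic y^3+by^2+cy+d=0: sum=-b, pairwise sum=c, product=-d.
b=-4, c=8, d=10
r1+r2+r3 = 4
r1r2+r1r3+r2r3 = 8
r1r2r3 = -10


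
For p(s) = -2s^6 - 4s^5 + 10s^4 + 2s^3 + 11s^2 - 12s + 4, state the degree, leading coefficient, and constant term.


Highest power of s is 6, with coefficient -2. Constant term is 4.
Degree = 6, leading coefficient = -2, constant term = 4


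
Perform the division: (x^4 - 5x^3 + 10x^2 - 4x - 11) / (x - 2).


(x^4 - 5x^3 + 10x^2 - 4x - 11) / (x - 2)
Step 1: x^3 * (x - 2) = x^4 - 2x^3; subtract.
Step 2: -3x^2 * (x - 2) = -3x^3 + 6x^2; subtract.
Step 3: 4x * (x - 2) = 4x^2 - 8x; subtract.
Step 4: 4 * (x - 2) = 4x - 8; subtract.
Quotient: x^3 - 3x^2 + 4x + 4, Remainder: -3


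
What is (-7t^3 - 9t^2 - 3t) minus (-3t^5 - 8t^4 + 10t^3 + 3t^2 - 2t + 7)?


Distribute the minus sign:
  (-7t^3 - 9t^2 - 3t)
- (-3t^5 - 8t^4 + 10t^3 + 3t^2 - 2t + 7)
Negate second polynomial: 3t^5 + 8t^4 - 10t^3 - 3t^2 + 2t - 7
Add: 3t^5 + 8t^4 - 17t^3 - 12t^2 - t - 7


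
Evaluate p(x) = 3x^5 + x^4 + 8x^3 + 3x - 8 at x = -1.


Using direct substitution:
  3 * (-1)^5 = -3
  1 * (-1)^4 = 1
  8 * (-1)^3 = -8
  0 * (-1)^2 = 0
  3 * (-1)^1 = -3
  constant: -8
Sum = -3 + 1 - 8 + 0 - 3 - 8 = -21


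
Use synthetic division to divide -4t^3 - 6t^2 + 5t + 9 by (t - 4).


Synthetic division with c = 4. Coefficients: -4, -6, 5, 9
Bring down -4.
  -4 * 4 = -16; -16 - 6 = -22
  -22 * 4 = -88; -88 + 5 = -83
  -83 * 4 = -332; -332 + 9 = -323
Quotient: -4t^2 - 22t - 83, Remainder: -323


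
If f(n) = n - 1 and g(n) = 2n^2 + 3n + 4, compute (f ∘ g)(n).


Substitute g(n) into f:
f(g(n)) = 1*(2n^2 + 3n + 4) + (-1)
Expand and combine: 2n^2 + 3n + 3


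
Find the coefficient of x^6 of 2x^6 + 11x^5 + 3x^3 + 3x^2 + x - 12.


Read off the coefficient of x^6: 2


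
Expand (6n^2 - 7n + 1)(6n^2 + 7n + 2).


Distribute each term of the first polynomial:
  (6n^2)(6n^2 + 7n + 2) = 36n^4 + 42n^3 + 12n^2
  (-7n)(6n^2 + 7n + 2) = -42n^3 - 49n^2 - 14n
  (1)(6n^2 + 7n + 2) = 6n^2 + 7n + 2
Sum: 36n^4 - 31n^2 - 7n + 2


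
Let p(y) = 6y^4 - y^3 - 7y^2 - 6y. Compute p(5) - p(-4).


p(5) = 3420
p(-4) = 1512
p(5) - p(-4) = 3420 - 1512 = 1908


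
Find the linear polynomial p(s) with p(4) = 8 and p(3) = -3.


p(s) = ms + b. Using p(4)=8, p(3)=-3:
m = (8 + 3)/(4 - 3) = 11/1 = 11
b = 8 - m*(4) = 8 - 44 = -36
p(s) = 11s - 36


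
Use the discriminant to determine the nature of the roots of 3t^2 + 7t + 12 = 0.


D = b^2 - 4ac = (7)^2 - 4(3)(12) = 49 - 144 = -95
Since D < 0: two complex conjugate roots (no real roots)


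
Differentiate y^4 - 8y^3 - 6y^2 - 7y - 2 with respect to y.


Apply the power rule term by term:
  d/dy(y^4) = 4y^3
  d/dy(-8y^3) = -24y^2
  d/dy(-6y^2) = -12y
  d/dy(-7y) = -7
  d/dy(-2) = 0
p'(y) = 4y^3 - 24y^2 - 12y - 7


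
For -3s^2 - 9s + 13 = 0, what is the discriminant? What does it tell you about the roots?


D = b^2 - 4ac = (-9)^2 - 4(-3)(13) = 81 + 156 = 237
Since D > 0: two distinct irrational roots


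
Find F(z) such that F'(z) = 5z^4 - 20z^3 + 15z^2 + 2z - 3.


Reverse power rule on each term:
  ∫ 5z^4 dz = z^5
  ∫ -20z^3 dz = -5z^4
  ∫ 15z^2 dz = 5z^3
  ∫ 2z dz = z^2
  ∫ -3 dz = -3z
F(z) = z^5 - 5z^4 + 5z^3 + z^2 - 3z + C


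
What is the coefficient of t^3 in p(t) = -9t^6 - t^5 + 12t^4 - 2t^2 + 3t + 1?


Read off the coefficient of t^3: 0


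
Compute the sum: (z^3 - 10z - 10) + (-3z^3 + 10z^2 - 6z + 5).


Align terms by degree and add:
  z^3 - 10z - 10
  -3z^3 + 10z^2 - 6z + 5
= -2z^3 + 10z^2 - 16z - 5


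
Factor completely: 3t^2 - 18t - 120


Roots satisfy r1 + r2 = -b/a = 6 and r1*r2 = c/a = -40.
So r1 = -4, r2 = 10.
3t^2 - 18t - 120 = 3(t - r1)(t - r2) = 3(t + 4)(t - 10)


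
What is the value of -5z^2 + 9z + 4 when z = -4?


Using direct substitution:
  -5 * (-4)^2 = -80
  9 * (-4)^1 = -36
  constant: 4
Sum = -80 - 36 + 4 = -112


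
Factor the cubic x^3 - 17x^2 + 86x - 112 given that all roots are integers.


Try integer roots (divisors of -112). x=8: p(8)=0.
Divide out (x - 8): quotient is x^2 - 9x + 14.
Factor the quadratic: (x - 7)(x - 2)
Result: (x - 8)(x - 7)(x - 2)


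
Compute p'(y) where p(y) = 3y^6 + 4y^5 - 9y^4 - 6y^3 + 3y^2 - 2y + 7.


Apply the power rule term by term:
  d/dy(3y^6) = 18y^5
  d/dy(4y^5) = 20y^4
  d/dy(-9y^4) = -36y^3
  d/dy(-6y^3) = -18y^2
  d/dy(3y^2) = 6y
  d/dy(-2y) = -2
  d/dy(7) = 0
p'(y) = 18y^5 + 20y^4 - 36y^3 - 18y^2 + 6y - 2


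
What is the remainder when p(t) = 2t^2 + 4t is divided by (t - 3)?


By the Remainder Theorem, the remainder equals p(3):
  2*(3)^2 = 18
  4*(3)^1 = 12
  constant: 0
Sum: 18 + 12 + 0 = 30


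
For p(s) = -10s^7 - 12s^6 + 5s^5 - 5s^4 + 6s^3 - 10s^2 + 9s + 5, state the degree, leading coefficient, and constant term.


Highest power of s is 7, with coefficient -10. Constant term is 5.
Degree = 7, leading coefficient = -10, constant term = 5


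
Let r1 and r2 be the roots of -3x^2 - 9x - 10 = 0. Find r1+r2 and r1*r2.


For ax^2+bx+c=0: sum = -b/a, product = c/a.
a=-3, b=-9, c=-10
Sum = -(-9)/-3 = -3
Product = (-10)/-3 = 10/3


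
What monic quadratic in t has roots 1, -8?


p(t) = (t - 1)(t + 8)
Expand: t^2 + 7t - 8


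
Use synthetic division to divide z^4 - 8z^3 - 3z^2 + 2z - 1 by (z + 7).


Synthetic division with c = -7. Coefficients: 1, -8, -3, 2, -1
Bring down 1.
  1 * -7 = -7; -7 - 8 = -15
  -15 * -7 = 105; 105 - 3 = 102
  102 * -7 = -714; -714 + 2 = -712
  -712 * -7 = 4984; 4984 - 1 = 4983
Quotient: z^3 - 15z^2 + 102z - 712, Remainder: 4983


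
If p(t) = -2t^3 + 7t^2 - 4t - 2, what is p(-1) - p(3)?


p(-1) = 11
p(3) = -5
p(-1) - p(3) = 11 + 5 = 16


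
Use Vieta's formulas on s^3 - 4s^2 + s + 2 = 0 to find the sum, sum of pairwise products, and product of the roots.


Monic cubic s^3+bs^2+cs+d=0: sum=-b, pairwise sum=c, product=-d.
b=-4, c=1, d=2
r1+r2+r3 = 4
r1r2+r1r3+r2r3 = 1
r1r2r3 = -2


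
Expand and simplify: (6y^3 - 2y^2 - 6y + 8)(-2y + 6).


Distribute each term of the first polynomial:
  (6y^3)(-2y + 6) = -12y^4 + 36y^3
  (-2y^2)(-2y + 6) = 4y^3 - 12y^2
  (-6y)(-2y + 6) = 12y^2 - 36y
  (8)(-2y + 6) = -16y + 48
Sum: -12y^4 + 40y^3 - 52y + 48


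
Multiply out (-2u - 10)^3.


Expand (-2u - 10)^3 by repeated multiplication:
  (-2u - 10)^2 = 4u^2 + 40u + 100
= -8u^3 - 120u^2 - 600u - 1000


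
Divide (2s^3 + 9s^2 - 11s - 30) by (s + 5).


(2s^3 + 9s^2 - 11s - 30) / (s + 5)
Step 1: 2s^2 * (s + 5) = 2s^3 + 10s^2; subtract.
Step 2: -s * (s + 5) = -s^2 - 5s; subtract.
Step 3: -6 * (s + 5) = -6s - 30; subtract.
Quotient: 2s^2 - s - 6, Remainder: 0


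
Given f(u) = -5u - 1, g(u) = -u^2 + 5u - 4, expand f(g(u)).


Substitute g(u) into f:
f(g(u)) = -5*(-u^2 + 5u - 4) + (-1)
Expand and combine: 5u^2 - 25u + 19


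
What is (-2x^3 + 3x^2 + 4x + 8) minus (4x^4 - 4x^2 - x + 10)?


Distribute the minus sign:
  (-2x^3 + 3x^2 + 4x + 8)
- (4x^4 - 4x^2 - x + 10)
Negate second polynomial: -4x^4 + 4x^2 + x - 10
Add: -4x^4 - 2x^3 + 7x^2 + 5x - 2


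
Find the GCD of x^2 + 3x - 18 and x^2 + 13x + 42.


Factor each:
  x^2 + 3x - 18 = (x + 6)(x - 3)
  x^2 + 13x + 42 = (x + 6)(x + 7)
Common monic factor: x + 6


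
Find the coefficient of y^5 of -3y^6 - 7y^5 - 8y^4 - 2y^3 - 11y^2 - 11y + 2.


Read off the coefficient of y^5: -7


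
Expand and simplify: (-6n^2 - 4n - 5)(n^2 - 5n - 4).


Distribute each term of the first polynomial:
  (-6n^2)(n^2 - 5n - 4) = -6n^4 + 30n^3 + 24n^2
  (-4n)(n^2 - 5n - 4) = -4n^3 + 20n^2 + 16n
  (-5)(n^2 - 5n - 4) = -5n^2 + 25n + 20
Sum: -6n^4 + 26n^3 + 39n^2 + 41n + 20


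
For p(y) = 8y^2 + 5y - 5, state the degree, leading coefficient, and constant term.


Highest power of y is 2, with coefficient 8. Constant term is -5.
Degree = 2, leading coefficient = 8, constant term = -5


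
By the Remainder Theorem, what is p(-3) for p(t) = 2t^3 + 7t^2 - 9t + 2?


By the Remainder Theorem, the remainder equals p(-3):
  2*(-3)^3 = -54
  7*(-3)^2 = 63
  -9*(-3)^1 = 27
  constant: 2
Sum: -54 + 63 + 27 + 2 = 38


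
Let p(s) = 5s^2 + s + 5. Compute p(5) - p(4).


p(5) = 135
p(4) = 89
p(5) - p(4) = 135 - 89 = 46


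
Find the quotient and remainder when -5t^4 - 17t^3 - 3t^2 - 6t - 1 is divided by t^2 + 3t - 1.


(-5t^4 - 17t^3 - 3t^2 - 6t - 1) / (t^2 + 3t - 1)
Step 1: -5t^2 * (t^2 + 3t - 1) = -5t^4 - 15t^3 + 5t^2; subtract.
Step 2: -2t * (t^2 + 3t - 1) = -2t^3 - 6t^2 + 2t; subtract.
Step 3: -2 * (t^2 + 3t - 1) = -2t^2 - 6t + 2; subtract.
Quotient: -5t^2 - 2t - 2, Remainder: -2t - 3


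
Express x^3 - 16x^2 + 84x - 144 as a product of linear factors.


Try integer roots (divisors of -144). x=6: p(6)=0.
Divide out (x - 6): quotient is x^2 - 10x + 24.
Factor the quadratic: (x - 4)(x - 6)
Result: (x - 6)(x - 4)(x - 6)


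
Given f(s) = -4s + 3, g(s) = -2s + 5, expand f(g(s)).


Substitute g(s) into f:
f(g(s)) = -4*(-2s + 5) + 3
Expand and combine: 8s - 17


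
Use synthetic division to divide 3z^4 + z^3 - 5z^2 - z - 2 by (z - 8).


Synthetic division with c = 8. Coefficients: 3, 1, -5, -1, -2
Bring down 3.
  3 * 8 = 24; 24 + 1 = 25
  25 * 8 = 200; 200 - 5 = 195
  195 * 8 = 1560; 1560 - 1 = 1559
  1559 * 8 = 12472; 12472 - 2 = 12470
Quotient: 3z^3 + 25z^2 + 195z + 1559, Remainder: 12470


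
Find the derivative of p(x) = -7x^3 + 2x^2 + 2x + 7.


Apply the power rule term by term:
  d/dx(-7x^3) = -21x^2
  d/dx(2x^2) = 4x
  d/dx(2x) = 2
  d/dx(7) = 0
p'(x) = -21x^2 + 4x + 2


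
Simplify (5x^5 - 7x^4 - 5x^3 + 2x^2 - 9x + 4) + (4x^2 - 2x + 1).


Align terms by degree and add:
  5x^5 - 7x^4 - 5x^3 + 2x^2 - 9x + 4
+ 4x^2 - 2x + 1
= 5x^5 - 7x^4 - 5x^3 + 6x^2 - 11x + 5


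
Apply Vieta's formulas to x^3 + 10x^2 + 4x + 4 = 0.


Monic cubic x^3+bx^2+cx+d=0: sum=-b, pairwise sum=c, product=-d.
b=10, c=4, d=4
r1+r2+r3 = -10
r1r2+r1r3+r2r3 = 4
r1r2r3 = -4


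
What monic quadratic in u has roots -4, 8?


p(u) = (u + 4)(u - 8)
Expand: u^2 - 4u - 32


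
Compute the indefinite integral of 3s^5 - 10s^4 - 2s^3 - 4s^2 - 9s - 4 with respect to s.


Reverse power rule on each term:
  ∫ 3s^5 ds = (1/2)s^6
  ∫ -10s^4 ds = -2s^5
  ∫ -2s^3 ds = -(1/2)s^4
  ∫ -4s^2 ds = -(4/3)s^3
  ∫ -9s ds = -(9/2)s^2
  ∫ -4 ds = -4s
F(s) = (1/2)s^6 - 2s^5 - (1/2)s^4 - (4/3)s^3 - (9/2)s^2 - 4s + C


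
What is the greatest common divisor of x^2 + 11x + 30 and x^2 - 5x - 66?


Factor each:
  x^2 + 11x + 30 = (x + 6)(x + 5)
  x^2 - 5x - 66 = (x + 6)(x - 11)
Common monic factor: x + 6


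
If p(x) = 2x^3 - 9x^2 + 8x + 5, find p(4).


Using direct substitution:
  2 * (4)^3 = 128
  -9 * (4)^2 = -144
  8 * (4)^1 = 32
  constant: 5
Sum = 128 - 144 + 32 + 5 = 21


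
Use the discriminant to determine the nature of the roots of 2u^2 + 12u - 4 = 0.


D = b^2 - 4ac = (12)^2 - 4(2)(-4) = 144 + 32 = 176
Since D > 0: two distinct irrational roots


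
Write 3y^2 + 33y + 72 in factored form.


Roots satisfy r1 + r2 = -b/a = -11 and r1*r2 = c/a = 24.
So r1 = -8, r2 = -3.
3y^2 + 33y + 72 = 3(y - r1)(y - r2) = 3(y + 8)(y + 3)


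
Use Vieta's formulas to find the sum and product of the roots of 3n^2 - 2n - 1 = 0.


For an^2+bn+c=0: sum = -b/a, product = c/a.
a=3, b=-2, c=-1
Sum = -(-2)/3 = 2/3
Product = (-1)/3 = -1/3


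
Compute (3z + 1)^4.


Expand (3z + 1)^4 by repeated multiplication:
  (3z + 1)^2 = 9z^2 + 6z + 1
  (3z + 1)^3 = 27z^3 + 27z^2 + 9z + 1
= 81z^4 + 108z^3 + 54z^2 + 12z + 1


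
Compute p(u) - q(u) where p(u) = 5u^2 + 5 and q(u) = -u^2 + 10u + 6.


Distribute the minus sign:
  (5u^2 + 5)
- (-u^2 + 10u + 6)
Negate second polynomial: u^2 - 10u - 6
Add: 6u^2 - 10u - 1


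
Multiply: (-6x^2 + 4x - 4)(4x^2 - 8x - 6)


Distribute each term of the first polynomial:
  (-6x^2)(4x^2 - 8x - 6) = -24x^4 + 48x^3 + 36x^2
  (4x)(4x^2 - 8x - 6) = 16x^3 - 32x^2 - 24x
  (-4)(4x^2 - 8x - 6) = -16x^2 + 32x + 24
Sum: -24x^4 + 64x^3 - 12x^2 + 8x + 24


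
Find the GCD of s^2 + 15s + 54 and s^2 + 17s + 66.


Factor each:
  s^2 + 15s + 54 = (s + 6)(s + 9)
  s^2 + 17s + 66 = (s + 6)(s + 11)
Common monic factor: s + 6


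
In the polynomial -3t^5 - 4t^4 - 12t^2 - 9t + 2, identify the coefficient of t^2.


Read off the coefficient of t^2: -12


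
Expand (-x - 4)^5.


Expand (-x - 4)^5 by repeated multiplication:
  (-x - 4)^2 = x^2 + 8x + 16
  (-x - 4)^3 = -x^3 - 12x^2 - 48x - 64
  (-x - 4)^4 = x^4 + 16x^3 + 96x^2 + 256x + 256
= -x^5 - 20x^4 - 160x^3 - 640x^2 - 1280x - 1024


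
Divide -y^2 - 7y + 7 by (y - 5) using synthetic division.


Synthetic division with c = 5. Coefficients: -1, -7, 7
Bring down -1.
  -1 * 5 = -5; -5 - 7 = -12
  -12 * 5 = -60; -60 + 7 = -53
Quotient: -y - 12, Remainder: -53


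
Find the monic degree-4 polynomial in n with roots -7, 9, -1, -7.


p(n) = (n + 7)(n - 9)(n + 1)(n + 7)
Expand: n^4 + 6n^3 - 72n^2 - 518n - 441


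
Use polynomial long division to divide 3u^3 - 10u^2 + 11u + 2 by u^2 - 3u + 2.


(3u^3 - 10u^2 + 11u + 2) / (u^2 - 3u + 2)
Step 1: 3u * (u^2 - 3u + 2) = 3u^3 - 9u^2 + 6u; subtract.
Step 2: -1 * (u^2 - 3u + 2) = -u^2 + 3u - 2; subtract.
Quotient: 3u - 1, Remainder: 2u + 4


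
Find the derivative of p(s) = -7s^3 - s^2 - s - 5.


Apply the power rule term by term:
  d/ds(-7s^3) = -21s^2
  d/ds(-s^2) = -2s
  d/ds(-s) = -1
  d/ds(-5) = 0
p'(s) = -21s^2 - 2s - 1


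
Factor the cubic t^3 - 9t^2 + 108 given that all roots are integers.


Try integer roots (divisors of 108). t=6: p(6)=0.
Divide out (t - 6): quotient is t^2 - 3t - 18.
Factor the quadratic: (t + 3)(t - 6)
Result: (t - 6)(t + 3)(t - 6)


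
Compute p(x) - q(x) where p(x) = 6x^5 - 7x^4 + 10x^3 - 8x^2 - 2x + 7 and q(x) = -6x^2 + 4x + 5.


Distribute the minus sign:
  (6x^5 - 7x^4 + 10x^3 - 8x^2 - 2x + 7)
- (-6x^2 + 4x + 5)
Negate second polynomial: 6x^2 - 4x - 5
Add: 6x^5 - 7x^4 + 10x^3 - 2x^2 - 6x + 2


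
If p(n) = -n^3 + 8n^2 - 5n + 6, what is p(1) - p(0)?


p(1) = 8
p(0) = 6
p(1) - p(0) = 8 - 6 = 2


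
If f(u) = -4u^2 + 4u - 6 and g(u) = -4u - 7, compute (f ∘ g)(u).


Substitute g(u) into f:
f(g(u)) = -4*(-4u - 7)^2 + 4*(-4u - 7) + (-6)
(-4u - 7)^2 = 16u^2 + 56u + 49
Expand and combine: -64u^2 - 240u - 230


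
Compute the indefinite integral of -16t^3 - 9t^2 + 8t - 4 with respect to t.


Reverse power rule on each term:
  ∫ -16t^3 dt = -4t^4
  ∫ -9t^2 dt = -3t^3
  ∫ 8t dt = 4t^2
  ∫ -4 dt = -4t
F(t) = -4t^4 - 3t^3 + 4t^2 - 4t + C


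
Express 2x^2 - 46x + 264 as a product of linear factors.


Roots satisfy r1 + r2 = -b/a = 23 and r1*r2 = c/a = 132.
So r1 = 11, r2 = 12.
2x^2 - 46x + 264 = 2(x - r1)(x - r2) = 2(x - 11)(x - 12)


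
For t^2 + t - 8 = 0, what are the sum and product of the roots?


For at^2+bt+c=0: sum = -b/a, product = c/a.
a=1, b=1, c=-8
Sum = -(1)/1 = -1
Product = (-8)/1 = -8


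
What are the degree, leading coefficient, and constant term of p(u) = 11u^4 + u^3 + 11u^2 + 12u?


Highest power of u is 4, with coefficient 11. Constant term is 0.
Degree = 4, leading coefficient = 11, constant term = 0


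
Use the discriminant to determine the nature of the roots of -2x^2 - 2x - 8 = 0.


D = b^2 - 4ac = (-2)^2 - 4(-2)(-8) = 4 - 64 = -60
Since D < 0: two complex conjugate roots (no real roots)


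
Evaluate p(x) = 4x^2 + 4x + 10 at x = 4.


Using direct substitution:
  4 * (4)^2 = 64
  4 * (4)^1 = 16
  constant: 10
Sum = 64 + 16 + 10 = 90


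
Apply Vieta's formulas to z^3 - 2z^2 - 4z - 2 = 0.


Monic cubic z^3+bz^2+cz+d=0: sum=-b, pairwise sum=c, product=-d.
b=-2, c=-4, d=-2
r1+r2+r3 = 2
r1r2+r1r3+r2r3 = -4
r1r2r3 = 2


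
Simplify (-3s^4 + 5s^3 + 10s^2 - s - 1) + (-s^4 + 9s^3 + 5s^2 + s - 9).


Align terms by degree and add:
  -3s^4 + 5s^3 + 10s^2 - s - 1
  -s^4 + 9s^3 + 5s^2 + s - 9
= -4s^4 + 14s^3 + 15s^2 - 10


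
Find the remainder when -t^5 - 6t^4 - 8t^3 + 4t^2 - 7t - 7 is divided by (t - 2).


By the Remainder Theorem, the remainder equals p(2):
  -1*(2)^5 = -32
  -6*(2)^4 = -96
  -8*(2)^3 = -64
  4*(2)^2 = 16
  -7*(2)^1 = -14
  constant: -7
Sum: -32 - 96 - 64 + 16 - 14 - 7 = -197


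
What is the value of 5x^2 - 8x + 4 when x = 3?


Using direct substitution:
  5 * (3)^2 = 45
  -8 * (3)^1 = -24
  constant: 4
Sum = 45 - 24 + 4 = 25


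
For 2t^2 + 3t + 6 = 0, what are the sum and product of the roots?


For at^2+bt+c=0: sum = -b/a, product = c/a.
a=2, b=3, c=6
Sum = -(3)/2 = -3/2
Product = (6)/2 = 3


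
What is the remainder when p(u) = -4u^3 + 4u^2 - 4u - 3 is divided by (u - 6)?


By the Remainder Theorem, the remainder equals p(6):
  -4*(6)^3 = -864
  4*(6)^2 = 144
  -4*(6)^1 = -24
  constant: -3
Sum: -864 + 144 - 24 - 3 = -747


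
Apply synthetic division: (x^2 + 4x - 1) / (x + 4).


Synthetic division with c = -4. Coefficients: 1, 4, -1
Bring down 1.
  1 * -4 = -4; -4 + 4 = 0
  0 * -4 = 0; 0 - 1 = -1
Quotient: x, Remainder: -1


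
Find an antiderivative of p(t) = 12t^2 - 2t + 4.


Reverse power rule on each term:
  ∫ 12t^2 dt = 4t^3
  ∫ -2t dt = -t^2
  ∫ 4 dt = 4t
F(t) = 4t^3 - t^2 + 4t + C


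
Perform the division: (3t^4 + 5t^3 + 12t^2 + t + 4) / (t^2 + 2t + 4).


(3t^4 + 5t^3 + 12t^2 + t + 4) / (t^2 + 2t + 4)
Step 1: 3t^2 * (t^2 + 2t + 4) = 3t^4 + 6t^3 + 12t^2; subtract.
Step 2: -t * (t^2 + 2t + 4) = -t^3 - 2t^2 - 4t; subtract.
Step 3: 2 * (t^2 + 2t + 4) = 2t^2 + 4t + 8; subtract.
Quotient: 3t^2 - t + 2, Remainder: t - 4


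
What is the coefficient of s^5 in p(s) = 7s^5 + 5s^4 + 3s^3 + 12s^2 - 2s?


Read off the coefficient of s^5: 7


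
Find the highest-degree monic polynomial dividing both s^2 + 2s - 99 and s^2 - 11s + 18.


Factor each:
  s^2 + 2s - 99 = (s - 9)(s + 11)
  s^2 - 11s + 18 = (s - 9)(s - 2)
Common monic factor: s - 9


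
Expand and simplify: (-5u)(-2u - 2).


Distribute each term of the first polynomial:
  (-5u)(-2u - 2) = 10u^2 + 10u
Sum: 10u^2 + 10u


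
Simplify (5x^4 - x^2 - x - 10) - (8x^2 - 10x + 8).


Distribute the minus sign:
  (5x^4 - x^2 - x - 10)
- (8x^2 - 10x + 8)
Negate second polynomial: -8x^2 + 10x - 8
Add: 5x^4 - 9x^2 + 9x - 18


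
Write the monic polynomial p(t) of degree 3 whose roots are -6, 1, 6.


p(t) = (t + 6)(t - 1)(t - 6)
Expand: t^3 - t^2 - 36t + 36


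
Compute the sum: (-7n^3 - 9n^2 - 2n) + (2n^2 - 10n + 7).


Align terms by degree and add:
  -7n^3 - 9n^2 - 2n
+ 2n^2 - 10n + 7
= -7n^3 - 7n^2 - 12n + 7


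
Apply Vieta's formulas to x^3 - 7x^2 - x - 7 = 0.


Monic cubic x^3+bx^2+cx+d=0: sum=-b, pairwise sum=c, product=-d.
b=-7, c=-1, d=-7
r1+r2+r3 = 7
r1r2+r1r3+r2r3 = -1
r1r2r3 = 7


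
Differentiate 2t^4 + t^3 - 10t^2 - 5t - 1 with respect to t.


Apply the power rule term by term:
  d/dt(2t^4) = 8t^3
  d/dt(t^3) = 3t^2
  d/dt(-10t^2) = -20t
  d/dt(-5t) = -5
  d/dt(-1) = 0
p'(t) = 8t^3 + 3t^2 - 20t - 5


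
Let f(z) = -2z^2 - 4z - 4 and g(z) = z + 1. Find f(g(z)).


Substitute g(z) into f:
f(g(z)) = -2*(z + 1)^2 + (-4)*(z + 1) + (-4)
(z + 1)^2 = z^2 + 2z + 1
Expand and combine: -2z^2 - 8z - 10


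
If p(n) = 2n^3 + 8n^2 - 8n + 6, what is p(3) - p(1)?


p(3) = 108
p(1) = 8
p(3) - p(1) = 108 - 8 = 100


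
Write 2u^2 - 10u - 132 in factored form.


Roots satisfy r1 + r2 = -b/a = 5 and r1*r2 = c/a = -66.
So r1 = 11, r2 = -6.
2u^2 - 10u - 132 = 2(u - r1)(u - r2) = 2(u - 11)(u + 6)


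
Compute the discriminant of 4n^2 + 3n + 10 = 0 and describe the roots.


D = b^2 - 4ac = (3)^2 - 4(4)(10) = 9 - 160 = -151
Since D < 0: two complex conjugate roots (no real roots)


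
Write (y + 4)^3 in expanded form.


Expand (y + 4)^3 by repeated multiplication:
  (y + 4)^2 = y^2 + 8y + 16
= y^3 + 12y^2 + 48y + 64


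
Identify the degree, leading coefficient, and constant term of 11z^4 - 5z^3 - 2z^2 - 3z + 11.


Highest power of z is 4, with coefficient 11. Constant term is 11.
Degree = 4, leading coefficient = 11, constant term = 11


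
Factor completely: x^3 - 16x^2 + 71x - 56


Try integer roots (divisors of -56). x=8: p(8)=0.
Divide out (x - 8): quotient is x^2 - 8x + 7.
Factor the quadratic: (x - 1)(x - 7)
Result: (x - 8)(x - 1)(x - 7)


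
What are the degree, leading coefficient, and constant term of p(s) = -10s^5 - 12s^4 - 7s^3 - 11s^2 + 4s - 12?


Highest power of s is 5, with coefficient -10. Constant term is -12.
Degree = 5, leading coefficient = -10, constant term = -12


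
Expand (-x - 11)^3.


Expand (-x - 11)^3 by repeated multiplication:
  (-x - 11)^2 = x^2 + 22x + 121
= -x^3 - 33x^2 - 363x - 1331


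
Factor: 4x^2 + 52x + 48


Roots satisfy r1 + r2 = -b/a = -13 and r1*r2 = c/a = 12.
So r1 = -1, r2 = -12.
4x^2 + 52x + 48 = 4(x - r1)(x - r2) = 4(x + 1)(x + 12)


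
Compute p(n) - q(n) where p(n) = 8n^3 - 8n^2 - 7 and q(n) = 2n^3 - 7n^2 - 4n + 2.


Distribute the minus sign:
  (8n^3 - 8n^2 - 7)
- (2n^3 - 7n^2 - 4n + 2)
Negate second polynomial: -2n^3 + 7n^2 + 4n - 2
Add: 6n^3 - n^2 + 4n - 9


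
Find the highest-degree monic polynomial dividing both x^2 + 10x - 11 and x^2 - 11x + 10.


Factor each:
  x^2 + 10x - 11 = (x - 1)(x + 11)
  x^2 - 11x + 10 = (x - 1)(x - 10)
Common monic factor: x - 1


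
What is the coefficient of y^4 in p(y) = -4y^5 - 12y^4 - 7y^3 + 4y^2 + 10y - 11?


Read off the coefficient of y^4: -12


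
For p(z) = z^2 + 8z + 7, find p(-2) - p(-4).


p(-2) = -5
p(-4) = -9
p(-2) - p(-4) = -5 + 9 = 4


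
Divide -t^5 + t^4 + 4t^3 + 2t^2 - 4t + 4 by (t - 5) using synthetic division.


Synthetic division with c = 5. Coefficients: -1, 1, 4, 2, -4, 4
Bring down -1.
  -1 * 5 = -5; -5 + 1 = -4
  -4 * 5 = -20; -20 + 4 = -16
  -16 * 5 = -80; -80 + 2 = -78
  -78 * 5 = -390; -390 - 4 = -394
  -394 * 5 = -1970; -1970 + 4 = -1966
Quotient: -t^4 - 4t^3 - 16t^2 - 78t - 394, Remainder: -1966


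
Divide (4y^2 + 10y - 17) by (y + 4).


(4y^2 + 10y - 17) / (y + 4)
Step 1: 4y * (y + 4) = 4y^2 + 16y; subtract.
Step 2: -6 * (y + 4) = -6y - 24; subtract.
Quotient: 4y - 6, Remainder: 7


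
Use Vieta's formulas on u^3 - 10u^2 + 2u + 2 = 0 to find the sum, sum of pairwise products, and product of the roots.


Monic cubic u^3+bu^2+cu+d=0: sum=-b, pairwise sum=c, product=-d.
b=-10, c=2, d=2
r1+r2+r3 = 10
r1r2+r1r3+r2r3 = 2
r1r2r3 = -2


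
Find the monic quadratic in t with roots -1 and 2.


p(t) = (t + 1)(t - 2)
Expand: t^2 - t - 2


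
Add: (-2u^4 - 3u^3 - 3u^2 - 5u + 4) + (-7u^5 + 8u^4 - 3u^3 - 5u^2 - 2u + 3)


Align terms by degree and add:
  -2u^4 - 3u^3 - 3u^2 - 5u + 4
  -7u^5 + 8u^4 - 3u^3 - 5u^2 - 2u + 3
= -7u^5 + 6u^4 - 6u^3 - 8u^2 - 7u + 7


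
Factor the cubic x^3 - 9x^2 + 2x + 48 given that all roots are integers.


Try integer roots (divisors of 48). x=3: p(3)=0.
Divide out (x - 3): quotient is x^2 - 6x - 16.
Factor the quadratic: (x - 8)(x + 2)
Result: (x - 3)(x - 8)(x + 2)


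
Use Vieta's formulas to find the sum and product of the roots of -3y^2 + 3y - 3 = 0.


For ay^2+by+c=0: sum = -b/a, product = c/a.
a=-3, b=3, c=-3
Sum = -(3)/-3 = 1
Product = (-3)/-3 = 1


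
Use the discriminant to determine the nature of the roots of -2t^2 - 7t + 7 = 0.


D = b^2 - 4ac = (-7)^2 - 4(-2)(7) = 49 + 56 = 105
Since D > 0: two distinct irrational roots


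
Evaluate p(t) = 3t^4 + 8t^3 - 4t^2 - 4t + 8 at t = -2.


Using direct substitution:
  3 * (-2)^4 = 48
  8 * (-2)^3 = -64
  -4 * (-2)^2 = -16
  -4 * (-2)^1 = 8
  constant: 8
Sum = 48 - 64 - 16 + 8 + 8 = -16


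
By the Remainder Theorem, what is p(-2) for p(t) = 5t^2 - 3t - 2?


By the Remainder Theorem, the remainder equals p(-2):
  5*(-2)^2 = 20
  -3*(-2)^1 = 6
  constant: -2
Sum: 20 + 6 - 2 = 24


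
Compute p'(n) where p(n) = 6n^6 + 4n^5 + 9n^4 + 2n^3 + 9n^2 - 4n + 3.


Apply the power rule term by term:
  d/dn(6n^6) = 36n^5
  d/dn(4n^5) = 20n^4
  d/dn(9n^4) = 36n^3
  d/dn(2n^3) = 6n^2
  d/dn(9n^2) = 18n
  d/dn(-4n) = -4
  d/dn(3) = 0
p'(n) = 36n^5 + 20n^4 + 36n^3 + 6n^2 + 18n - 4


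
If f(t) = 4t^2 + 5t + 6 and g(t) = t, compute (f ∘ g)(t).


Substitute g(t) into f:
f(g(t)) = 4*(t)^2 + 5*(t) + 6
(t)^2 = t^2
Expand and combine: 4t^2 + 5t + 6


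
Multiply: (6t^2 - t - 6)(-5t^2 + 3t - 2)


Distribute each term of the first polynomial:
  (6t^2)(-5t^2 + 3t - 2) = -30t^4 + 18t^3 - 12t^2
  (-t)(-5t^2 + 3t - 2) = 5t^3 - 3t^2 + 2t
  (-6)(-5t^2 + 3t - 2) = 30t^2 - 18t + 12
Sum: -30t^4 + 23t^3 + 15t^2 - 16t + 12


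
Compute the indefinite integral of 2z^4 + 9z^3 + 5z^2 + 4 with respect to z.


Reverse power rule on each term:
  ∫ 2z^4 dz = (2/5)z^5
  ∫ 9z^3 dz = (9/4)z^4
  ∫ 5z^2 dz = (5/3)z^3
  ∫ 4 dz = 4z
F(z) = (2/5)z^5 + (9/4)z^4 + (5/3)z^3 + 4z + C


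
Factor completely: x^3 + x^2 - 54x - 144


Try integer roots (divisors of -144). x=-3: p(-3)=0.
Divide out (x + 3): quotient is x^2 - 2x - 48.
Factor the quadratic: (x + 6)(x - 8)
Result: (x + 3)(x + 6)(x - 8)


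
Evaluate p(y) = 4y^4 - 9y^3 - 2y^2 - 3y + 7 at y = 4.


Using direct substitution:
  4 * (4)^4 = 1024
  -9 * (4)^3 = -576
  -2 * (4)^2 = -32
  -3 * (4)^1 = -12
  constant: 7
Sum = 1024 - 576 - 32 - 12 + 7 = 411


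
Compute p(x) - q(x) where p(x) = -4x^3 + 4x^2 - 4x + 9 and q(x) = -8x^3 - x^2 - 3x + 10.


Distribute the minus sign:
  (-4x^3 + 4x^2 - 4x + 9)
- (-8x^3 - x^2 - 3x + 10)
Negate second polynomial: 8x^3 + x^2 + 3x - 10
Add: 4x^3 + 5x^2 - x - 1


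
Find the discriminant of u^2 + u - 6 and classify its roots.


D = b^2 - 4ac = (1)^2 - 4(1)(-6) = 1 + 24 = 25
Since D > 0: two distinct rational roots


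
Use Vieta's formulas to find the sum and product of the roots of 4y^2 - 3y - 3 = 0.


For ay^2+by+c=0: sum = -b/a, product = c/a.
a=4, b=-3, c=-3
Sum = -(-3)/4 = 3/4
Product = (-3)/4 = -3/4


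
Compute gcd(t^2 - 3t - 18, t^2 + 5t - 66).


Factor each:
  t^2 - 3t - 18 = (t - 6)(t + 3)
  t^2 + 5t - 66 = (t - 6)(t + 11)
Common monic factor: t - 6


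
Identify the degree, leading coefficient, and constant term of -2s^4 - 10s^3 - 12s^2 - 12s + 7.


Highest power of s is 4, with coefficient -2. Constant term is 7.
Degree = 4, leading coefficient = -2, constant term = 7


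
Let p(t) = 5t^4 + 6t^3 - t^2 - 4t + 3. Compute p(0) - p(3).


p(0) = 3
p(3) = 549
p(0) - p(3) = 3 - 549 = -546


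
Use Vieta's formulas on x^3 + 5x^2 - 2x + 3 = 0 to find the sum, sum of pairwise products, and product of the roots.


Monic cubic x^3+bx^2+cx+d=0: sum=-b, pairwise sum=c, product=-d.
b=5, c=-2, d=3
r1+r2+r3 = -5
r1r2+r1r3+r2r3 = -2
r1r2r3 = -3


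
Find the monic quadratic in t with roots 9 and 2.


p(t) = (t - 9)(t - 2)
Expand: t^2 - 11t + 18


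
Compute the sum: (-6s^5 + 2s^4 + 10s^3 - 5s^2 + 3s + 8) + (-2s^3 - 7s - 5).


Align terms by degree and add:
  -6s^5 + 2s^4 + 10s^3 - 5s^2 + 3s + 8
  -2s^3 - 7s - 5
= -6s^5 + 2s^4 + 8s^3 - 5s^2 - 4s + 3


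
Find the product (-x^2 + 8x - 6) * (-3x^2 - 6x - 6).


Distribute each term of the first polynomial:
  (-x^2)(-3x^2 - 6x - 6) = 3x^4 + 6x^3 + 6x^2
  (8x)(-3x^2 - 6x - 6) = -24x^3 - 48x^2 - 48x
  (-6)(-3x^2 - 6x - 6) = 18x^2 + 36x + 36
Sum: 3x^4 - 18x^3 - 24x^2 - 12x + 36


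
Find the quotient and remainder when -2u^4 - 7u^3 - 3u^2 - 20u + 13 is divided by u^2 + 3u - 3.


(-2u^4 - 7u^3 - 3u^2 - 20u + 13) / (u^2 + 3u - 3)
Step 1: -2u^2 * (u^2 + 3u - 3) = -2u^4 - 6u^3 + 6u^2; subtract.
Step 2: -u * (u^2 + 3u - 3) = -u^3 - 3u^2 + 3u; subtract.
Step 3: -6 * (u^2 + 3u - 3) = -6u^2 - 18u + 18; subtract.
Quotient: -2u^2 - u - 6, Remainder: -5u - 5


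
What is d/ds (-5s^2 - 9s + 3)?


Apply the power rule term by term:
  d/ds(-5s^2) = -10s
  d/ds(-9s) = -9
  d/ds(3) = 0
p'(s) = -10s - 9


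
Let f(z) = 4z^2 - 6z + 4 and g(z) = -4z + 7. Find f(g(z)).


Substitute g(z) into f:
f(g(z)) = 4*(-4z + 7)^2 + (-6)*(-4z + 7) + 4
(-4z + 7)^2 = 16z^2 - 56z + 49
Expand and combine: 64z^2 - 200z + 158


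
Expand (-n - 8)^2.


Expand (-n - 8)^2 by repeated multiplication:
= n^2 + 16n + 64


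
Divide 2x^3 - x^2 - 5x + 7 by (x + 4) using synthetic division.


Synthetic division with c = -4. Coefficients: 2, -1, -5, 7
Bring down 2.
  2 * -4 = -8; -8 - 1 = -9
  -9 * -4 = 36; 36 - 5 = 31
  31 * -4 = -124; -124 + 7 = -117
Quotient: 2x^2 - 9x + 31, Remainder: -117


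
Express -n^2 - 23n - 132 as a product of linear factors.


Roots satisfy r1 + r2 = -b/a = -23 and r1*r2 = c/a = 132.
So r1 = -12, r2 = -11.
-n^2 - 23n - 132 = -(n - r1)(n - r2) = -(n + 12)(n + 11)


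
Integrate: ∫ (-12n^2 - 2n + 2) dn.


Reverse power rule on each term:
  ∫ -12n^2 dn = -4n^3
  ∫ -2n dn = -n^2
  ∫ 2 dn = 2n
F(n) = -4n^3 - n^2 + 2n + C


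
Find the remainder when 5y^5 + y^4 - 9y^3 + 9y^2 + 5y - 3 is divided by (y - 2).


By the Remainder Theorem, the remainder equals p(2):
  5*(2)^5 = 160
  1*(2)^4 = 16
  -9*(2)^3 = -72
  9*(2)^2 = 36
  5*(2)^1 = 10
  constant: -3
Sum: 160 + 16 - 72 + 36 + 10 - 3 = 147
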